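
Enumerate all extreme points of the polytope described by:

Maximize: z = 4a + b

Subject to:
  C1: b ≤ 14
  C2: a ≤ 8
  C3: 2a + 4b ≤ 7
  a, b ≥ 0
Each vertex is the intersection of two constraint boundaries that also satisfies all remaining constraints:
  a = 0 and b = 0 → (0, 0)
  2a + 4b = 7 and b = 0 → (3.5, 0)
  2a + 4b = 7 and a = 0 → (0, 1.75)

Vertices: (0, 0), (3.5, 0), (0, 1.75)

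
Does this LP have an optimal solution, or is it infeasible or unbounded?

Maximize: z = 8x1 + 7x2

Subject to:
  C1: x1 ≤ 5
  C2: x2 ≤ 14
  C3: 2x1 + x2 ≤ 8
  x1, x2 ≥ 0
The point (0, 8) satisfies every constraint, so the LP is feasible; the constraints give x1 ≤ 5 and x2 ≤ 14, which with x1, x2 ≥ 0 keep the feasible region inside a bounded box. A feasible, bounded LP attains a finite optimum at a vertex.

Bounded optimum: z* = 56 at (0, 8).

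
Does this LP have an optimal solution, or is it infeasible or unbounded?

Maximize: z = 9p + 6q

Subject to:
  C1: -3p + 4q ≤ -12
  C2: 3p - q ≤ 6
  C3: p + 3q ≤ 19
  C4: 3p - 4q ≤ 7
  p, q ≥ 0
C4 requires 3p - 4q ≤ 7, while C1 (-3p + 4q ≤ -12) is equivalent to 3p - 4q ≥ 12. Together they would need 12 ≤ 3p - 4q ≤ 7, which is impossible since 12 > 7. No point satisfies all constraints.

Infeasible — the constraint set is empty.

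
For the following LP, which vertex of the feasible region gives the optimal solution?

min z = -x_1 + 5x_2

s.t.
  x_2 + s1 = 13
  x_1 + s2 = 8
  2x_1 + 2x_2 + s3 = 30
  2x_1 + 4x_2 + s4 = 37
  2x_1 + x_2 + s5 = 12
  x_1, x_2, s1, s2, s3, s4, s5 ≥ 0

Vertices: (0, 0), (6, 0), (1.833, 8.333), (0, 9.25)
Evaluating z = -x_1 + 5x_2 at each vertex:
  (0, 0): z = 0
  (6, 0): z = -6
  (1.833, 8.333): z = 39.83
  (0, 9.25): z = 46.25

The smallest value is z = -6, attained at (6, 0).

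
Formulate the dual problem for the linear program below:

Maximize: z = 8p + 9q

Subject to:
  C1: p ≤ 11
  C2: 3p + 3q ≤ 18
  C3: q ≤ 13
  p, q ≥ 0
Minimize: z = 11y1 + 18y2 + 13y3

Subject to:
  C1: -y1 - 3y2 ≤ -8
  C2: -3y2 - y3 ≤ -9
  y1, y2, y3 ≥ 0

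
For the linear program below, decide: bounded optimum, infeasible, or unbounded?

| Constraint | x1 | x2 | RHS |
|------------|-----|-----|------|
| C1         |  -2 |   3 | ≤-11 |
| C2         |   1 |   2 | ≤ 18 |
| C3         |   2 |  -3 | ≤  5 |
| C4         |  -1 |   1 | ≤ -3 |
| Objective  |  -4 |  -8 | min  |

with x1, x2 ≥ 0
C3 requires 2x1 - 3x2 ≤ 5, while C1 (-2x1 + 3x2 ≤ -11) is equivalent to 2x1 - 3x2 ≥ 11. Together they would need 11 ≤ 2x1 - 3x2 ≤ 5, which is impossible since 11 > 5. No point satisfies all constraints.

Infeasible: no point satisfies all constraints simultaneously.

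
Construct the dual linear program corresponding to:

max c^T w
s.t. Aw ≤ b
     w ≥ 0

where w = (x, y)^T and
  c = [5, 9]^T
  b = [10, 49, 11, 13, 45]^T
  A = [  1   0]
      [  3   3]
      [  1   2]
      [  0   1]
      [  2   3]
Minimize: z = 10y1 + 49y2 + 11y3 + 13y4 + 45y5

Subject to:
  C1: -y1 - 3y2 - y3 - 2y5 ≤ -5
  C2: -3y2 - 2y3 - y4 - 3y5 ≤ -9
  y1, y2, y3, y4, y5 ≥ 0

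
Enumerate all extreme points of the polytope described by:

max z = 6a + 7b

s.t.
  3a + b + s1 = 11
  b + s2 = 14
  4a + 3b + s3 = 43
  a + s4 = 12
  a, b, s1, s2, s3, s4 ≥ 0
Each vertex is the intersection of two constraint boundaries that also satisfies all remaining constraints:
  a = 0 and b = 0 → (0, 0)
  3a + b = 11 and b = 0 → (3.667, 0)
  3a + b = 11 and a = 0 → (0, 11)

Vertices: (0, 0), (3.667, 0), (0, 11)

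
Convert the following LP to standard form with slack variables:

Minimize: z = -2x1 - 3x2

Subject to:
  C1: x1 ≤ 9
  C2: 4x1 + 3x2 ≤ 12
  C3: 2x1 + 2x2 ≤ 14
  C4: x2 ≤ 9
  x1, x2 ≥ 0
min z = -2x1 - 3x2

s.t.
  x1 + s1 = 9
  4x1 + 3x2 + s2 = 12
  2x1 + 2x2 + s3 = 14
  x2 + s4 = 9
  x1, x2, s1, s2, s3, s4 ≥ 0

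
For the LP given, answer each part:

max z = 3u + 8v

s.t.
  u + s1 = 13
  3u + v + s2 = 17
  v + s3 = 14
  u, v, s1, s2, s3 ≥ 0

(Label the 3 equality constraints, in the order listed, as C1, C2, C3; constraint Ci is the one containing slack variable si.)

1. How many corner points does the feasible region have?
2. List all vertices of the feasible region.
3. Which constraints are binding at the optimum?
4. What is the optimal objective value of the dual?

1. 4
2. (0, 0), (5.667, 0), (1, 14), (0, 14)
3. C2, C3
4. 115 (by strong duality, equal to the primal optimum)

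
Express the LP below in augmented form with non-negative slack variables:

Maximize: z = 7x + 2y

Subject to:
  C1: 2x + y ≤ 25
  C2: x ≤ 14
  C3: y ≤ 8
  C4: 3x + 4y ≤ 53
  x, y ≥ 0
max z = 7x + 2y

s.t.
  2x + y + s1 = 25
  x + s2 = 14
  y + s3 = 8
  3x + 4y + s4 = 53
  x, y, s1, s2, s3, s4 ≥ 0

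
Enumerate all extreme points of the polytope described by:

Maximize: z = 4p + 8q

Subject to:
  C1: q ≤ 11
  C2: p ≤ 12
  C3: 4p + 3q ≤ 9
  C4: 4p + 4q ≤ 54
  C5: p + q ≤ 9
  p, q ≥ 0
Each vertex is the intersection of two constraint boundaries that also satisfies all remaining constraints:
  p = 0 and q = 0 → (0, 0)
  4p + 3q = 9 and q = 0 → (2.25, 0)
  4p + 3q = 9 and p = 0 → (0, 3)

Vertices: (0, 0), (2.25, 0), (0, 3)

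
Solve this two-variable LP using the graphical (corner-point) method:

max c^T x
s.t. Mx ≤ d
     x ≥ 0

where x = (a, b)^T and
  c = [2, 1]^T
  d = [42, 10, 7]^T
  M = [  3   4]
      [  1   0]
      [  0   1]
Each vertex is the intersection of two constraint boundaries that also satisfies all remaining constraints:
  a = 0 and b = 0 → (0, 0)
  a = 10 and b = 0 → (10, 0)
  3a + 4b = 42 and a = 10 → (10, 3)
  3a + 4b = 42 and b = 7 → (4.667, 7)
  b = 7 and a = 0 → (0, 7)

Evaluating z = 2a + b at each vertex:
  (0, 0): z = 0
  (10, 0): z = 20
  (10, 3): z = 23
  (4.667, 7): z = 16.33
  (0, 7): z = 7

The maximum is at (10, 3) with z = 23.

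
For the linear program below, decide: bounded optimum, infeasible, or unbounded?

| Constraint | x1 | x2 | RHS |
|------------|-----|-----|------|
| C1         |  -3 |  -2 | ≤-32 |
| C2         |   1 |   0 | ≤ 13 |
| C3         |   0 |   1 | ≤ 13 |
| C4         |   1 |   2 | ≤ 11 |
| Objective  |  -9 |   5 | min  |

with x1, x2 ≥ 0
The point (11, 0) satisfies every constraint, so the LP is feasible; the constraints give x1 ≤ 13 and x2 ≤ 13, which with x1, x2 ≥ 0 keep the feasible region inside a bounded box. A feasible, bounded LP attains a finite optimum at a vertex.

Feasible with finite optimum z* = -99 at (11, 0).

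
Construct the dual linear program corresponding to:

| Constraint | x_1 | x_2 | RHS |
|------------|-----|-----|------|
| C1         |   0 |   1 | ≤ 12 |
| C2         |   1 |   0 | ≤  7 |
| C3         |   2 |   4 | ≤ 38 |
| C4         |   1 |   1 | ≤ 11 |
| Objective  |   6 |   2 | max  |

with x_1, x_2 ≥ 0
Minimize: z = 12y1 + 7y2 + 38y3 + 11y4

Subject to:
  C1: -y2 - 2y3 - y4 ≤ -6
  C2: -y1 - 4y3 - y4 ≤ -2
  y1, y2, y3, y4 ≥ 0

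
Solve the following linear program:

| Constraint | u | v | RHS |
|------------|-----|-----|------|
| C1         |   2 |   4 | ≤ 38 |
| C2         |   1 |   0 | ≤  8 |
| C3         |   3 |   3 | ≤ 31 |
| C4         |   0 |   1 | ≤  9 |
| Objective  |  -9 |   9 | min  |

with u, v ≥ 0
Each vertex is the intersection of two constraint boundaries that also satisfies all remaining constraints:
  u = 0 and v = 0 → (0, 0)
  u = 8 and v = 0 → (8, 0)
  u = 8 and 3u + 3v = 31 → (8, 2.333)
  2u + 4v = 38 and 3u + 3v = 31 → (1.667, 8.667)
  2u + 4v = 38 and v = 9 → (1, 9)
  v = 9 and u = 0 → (0, 9)

Evaluating z = -9u + 9v at each vertex:
  (0, 0): z = 0
  (8, 0): z = -72
  (8, 2.333): z = -51
  (1.667, 8.667): z = 63
  (1, 9): z = 72
  (0, 9): z = 81

The minimum is at (8, 0) with z = -72.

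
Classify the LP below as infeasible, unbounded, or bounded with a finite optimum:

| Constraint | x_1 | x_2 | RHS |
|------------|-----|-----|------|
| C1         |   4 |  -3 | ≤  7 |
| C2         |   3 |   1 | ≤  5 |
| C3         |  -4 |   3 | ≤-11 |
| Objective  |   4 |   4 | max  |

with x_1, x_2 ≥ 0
C1 requires 4x_1 - 3x_2 ≤ 7, while C3 (-4x_1 + 3x_2 ≤ -11) is equivalent to 4x_1 - 3x_2 ≥ 11. Together they would need 11 ≤ 4x_1 - 3x_2 ≤ 7, which is impossible since 11 > 7. No point satisfies all constraints.

Infeasible: no point satisfies all constraints simultaneously.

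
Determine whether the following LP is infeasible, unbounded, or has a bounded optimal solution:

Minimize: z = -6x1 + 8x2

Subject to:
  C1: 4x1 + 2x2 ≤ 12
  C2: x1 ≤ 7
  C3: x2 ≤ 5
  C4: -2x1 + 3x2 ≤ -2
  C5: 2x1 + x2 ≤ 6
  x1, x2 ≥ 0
The point (3, 0) satisfies every constraint, so the LP is feasible; the constraints give x1 ≤ 7 and x2 ≤ 5, which with x1, x2 ≥ 0 keep the feasible region inside a bounded box. A feasible, bounded LP attains a finite optimum at a vertex.

Evaluating z = -6x1 + 8x2 at each vertex:
  (1, 0): z = -6
  (3, 0): z = -18
  (2.5, 1): z = -7

Feasible with finite optimum z* = -18 at (3, 0).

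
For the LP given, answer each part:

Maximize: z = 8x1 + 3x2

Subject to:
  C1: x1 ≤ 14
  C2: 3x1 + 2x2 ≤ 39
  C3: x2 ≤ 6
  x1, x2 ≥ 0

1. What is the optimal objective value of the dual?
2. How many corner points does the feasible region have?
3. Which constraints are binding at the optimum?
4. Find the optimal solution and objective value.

1. 104 (by strong duality, equal to the primal optimum)
2. 4
3. C2, x2 ≥ 0
4. x1 = 13, x2 = 0, z = 104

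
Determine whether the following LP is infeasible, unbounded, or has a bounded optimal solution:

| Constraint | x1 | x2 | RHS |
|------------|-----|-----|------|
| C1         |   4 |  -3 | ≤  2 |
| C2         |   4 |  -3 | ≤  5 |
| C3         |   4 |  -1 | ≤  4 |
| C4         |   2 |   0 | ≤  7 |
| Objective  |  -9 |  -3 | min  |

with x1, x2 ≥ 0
Feasible point: (0, 0) satisfies every constraint, so the LP is feasible.
Direction d = (0, 1): for each constraint row a, a·d ≤ 0 —
  (4)(0) + (-3)(1) = -3 ≤ 0
  (4)(0) + (-3)(1) = -3 ≤ 0
  (4)(0) + (-1)(1) = -1 ≤ 0
  (2)(0) + (0)(1) = 0 ≤ 0
and d ≥ 0, so (0, 0) + t·d stays feasible for every t ≥ 0. Along this ray z = -9x1 - 3x2 changes by -3 per unit t, so z → −∞.

Unbounded: there is a feasible ray along which z → −∞.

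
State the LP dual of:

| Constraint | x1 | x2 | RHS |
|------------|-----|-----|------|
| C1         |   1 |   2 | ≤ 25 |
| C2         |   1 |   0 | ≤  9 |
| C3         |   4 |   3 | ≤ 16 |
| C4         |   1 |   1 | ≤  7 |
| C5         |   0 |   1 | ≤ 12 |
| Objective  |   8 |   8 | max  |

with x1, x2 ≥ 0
Minimize: z = 25y1 + 9y2 + 16y3 + 7y4 + 12y5

Subject to:
  C1: -y1 - y2 - 4y3 - y4 ≤ -8
  C2: -2y1 - 3y3 - y4 - y5 ≤ -8
  y1, y2, y3, y4, y5 ≥ 0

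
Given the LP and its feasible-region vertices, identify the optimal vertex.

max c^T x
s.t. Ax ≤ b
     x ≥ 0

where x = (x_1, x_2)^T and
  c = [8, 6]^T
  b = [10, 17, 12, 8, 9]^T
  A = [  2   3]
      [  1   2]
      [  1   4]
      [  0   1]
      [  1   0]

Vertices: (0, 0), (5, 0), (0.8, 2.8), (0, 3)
Evaluating z = 8x_1 + 6x_2 at each vertex:
  (0, 0): z = 0
  (5, 0): z = 40
  (0.8, 2.8): z = 23.2
  (0, 3): z = 18

The largest value is z = 40, attained at (5, 0).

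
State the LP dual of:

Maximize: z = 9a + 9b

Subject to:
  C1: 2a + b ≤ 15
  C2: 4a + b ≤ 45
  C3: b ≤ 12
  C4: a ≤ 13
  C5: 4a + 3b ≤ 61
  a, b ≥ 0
Minimize: z = 15y1 + 45y2 + 12y3 + 13y4 + 61y5

Subject to:
  C1: -2y1 - 4y2 - y4 - 4y5 ≤ -9
  C2: -y1 - y2 - y3 - 3y5 ≤ -9
  y1, y2, y3, y4, y5 ≥ 0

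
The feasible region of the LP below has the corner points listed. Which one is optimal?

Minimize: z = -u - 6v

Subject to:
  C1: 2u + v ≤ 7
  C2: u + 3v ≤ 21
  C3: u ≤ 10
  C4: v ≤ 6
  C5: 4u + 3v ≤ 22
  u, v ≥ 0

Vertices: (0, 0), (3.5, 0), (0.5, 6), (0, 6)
Evaluating z = -u - 6v at each vertex:
  (0, 0): z = 0
  (3.5, 0): z = -3.5
  (0.5, 6): z = -36.5
  (0, 6): z = -36

The smallest value is z = -36.5, attained at (0.5, 6).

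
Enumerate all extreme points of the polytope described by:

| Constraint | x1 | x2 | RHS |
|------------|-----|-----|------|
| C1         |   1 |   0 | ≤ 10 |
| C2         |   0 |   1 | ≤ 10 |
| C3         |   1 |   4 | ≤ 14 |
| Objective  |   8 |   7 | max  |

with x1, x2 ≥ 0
Each vertex is the intersection of two constraint boundaries that also satisfies all remaining constraints:
  x1 = 0 and x2 = 0 → (0, 0)
  x1 = 10 and x2 = 0 → (10, 0)
  x1 = 10 and x1 + 4x2 = 14 → (10, 1)
  x1 + 4x2 = 14 and x1 = 0 → (0, 3.5)

Vertices: (0, 0), (10, 0), (10, 1), (0, 3.5)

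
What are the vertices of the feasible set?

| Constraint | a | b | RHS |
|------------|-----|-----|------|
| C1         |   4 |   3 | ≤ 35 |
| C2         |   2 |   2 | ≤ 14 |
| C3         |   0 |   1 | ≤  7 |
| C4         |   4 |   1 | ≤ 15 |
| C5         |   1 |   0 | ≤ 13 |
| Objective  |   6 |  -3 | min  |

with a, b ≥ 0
Each vertex is the intersection of two constraint boundaries that also satisfies all remaining constraints:
  a = 0 and b = 0 → (0, 0)
  4a + b = 15 and b = 0 → (3.75, 0)
  2a + 2b = 14 and 4a + b = 15 → (2.667, 4.333)
  2a + 2b = 14 and b = 7 → (0, 7)

Vertices: (0, 0), (3.75, 0), (2.667, 4.333), (0, 7)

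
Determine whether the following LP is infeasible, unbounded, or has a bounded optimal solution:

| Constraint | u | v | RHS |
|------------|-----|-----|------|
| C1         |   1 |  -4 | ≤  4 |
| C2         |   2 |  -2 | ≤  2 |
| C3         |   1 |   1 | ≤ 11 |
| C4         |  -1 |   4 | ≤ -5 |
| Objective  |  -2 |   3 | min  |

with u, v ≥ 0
C1 requires u - 4v ≤ 4, while C4 (-u + 4v ≤ -5) is equivalent to u - 4v ≥ 5. Together they would need 5 ≤ u - 4v ≤ 4, which is impossible since 5 > 4. No point satisfies all constraints.

Infeasible — the constraint set is empty.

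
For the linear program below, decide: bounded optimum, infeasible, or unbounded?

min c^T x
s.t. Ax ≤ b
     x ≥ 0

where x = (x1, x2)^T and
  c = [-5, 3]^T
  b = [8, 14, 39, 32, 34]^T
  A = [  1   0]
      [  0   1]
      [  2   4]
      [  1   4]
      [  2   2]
The point (8, 0) satisfies every constraint, so the LP is feasible; the constraints give x1 ≤ 8 and x2 ≤ 14, which with x1, x2 ≥ 0 keep the feasible region inside a bounded box. A feasible, bounded LP attains a finite optimum at a vertex.

Evaluating z = -5x1 + 3x2 at each vertex:
  (0, 0): z = 0
  (8, 0): z = -40
  (8, 5.75): z = -22.75
  (7, 6.25): z = -16.25
  (0, 8): z = 24

Feasible with finite optimum z* = -40 at (8, 0).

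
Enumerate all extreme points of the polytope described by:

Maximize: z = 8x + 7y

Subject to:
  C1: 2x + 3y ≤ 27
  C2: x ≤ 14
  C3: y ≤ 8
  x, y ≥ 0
Each vertex is the intersection of two constraint boundaries that also satisfies all remaining constraints:
  x = 0 and y = 0 → (0, 0)
  2x + 3y = 27 and y = 0 → (13.5, 0)
  2x + 3y = 27 and y = 8 → (1.5, 8)
  y = 8 and x = 0 → (0, 8)

Vertices: (0, 0), (13.5, 0), (1.5, 8), (0, 8)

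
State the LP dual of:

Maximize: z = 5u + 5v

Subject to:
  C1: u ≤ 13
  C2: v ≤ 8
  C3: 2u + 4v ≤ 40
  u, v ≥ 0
Minimize: z = 13y1 + 8y2 + 40y3

Subject to:
  C1: -y1 - 2y3 ≤ -5
  C2: -y2 - 4y3 ≤ -5
  y1, y2, y3 ≥ 0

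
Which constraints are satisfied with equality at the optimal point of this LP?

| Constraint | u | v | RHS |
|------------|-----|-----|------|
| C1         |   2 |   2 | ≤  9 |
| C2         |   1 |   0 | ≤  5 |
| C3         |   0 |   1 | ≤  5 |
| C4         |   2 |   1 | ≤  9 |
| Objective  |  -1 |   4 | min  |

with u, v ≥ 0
Optimal: u = 4.5, v = 0
Slack at optimum:
  C1: slack = 0 (binding)
  C2: slack = 0.5
  C3: slack = 5
  C4: slack = 0 (binding)
  u ≥ 0: u = 4.5
  v ≥ 0: v = 0 (binding)
Binding constraints: C1, C4, v ≥ 0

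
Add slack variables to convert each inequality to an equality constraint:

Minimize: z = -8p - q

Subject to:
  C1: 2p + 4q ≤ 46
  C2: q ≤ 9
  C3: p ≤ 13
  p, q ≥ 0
min z = -8p - q

s.t.
  2p + 4q + s1 = 46
  q + s2 = 9
  p + s3 = 13
  p, q, s1, s2, s3 ≥ 0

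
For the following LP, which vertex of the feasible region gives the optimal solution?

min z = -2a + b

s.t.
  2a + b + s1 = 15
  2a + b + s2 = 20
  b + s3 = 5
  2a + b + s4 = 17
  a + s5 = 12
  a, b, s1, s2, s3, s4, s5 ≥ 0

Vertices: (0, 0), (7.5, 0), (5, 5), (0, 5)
Evaluating z = -2a + b at each vertex:
  (0, 0): z = 0
  (7.5, 0): z = -15
  (5, 5): z = -5
  (0, 5): z = 5

The smallest value is z = -15, attained at (7.5, 0).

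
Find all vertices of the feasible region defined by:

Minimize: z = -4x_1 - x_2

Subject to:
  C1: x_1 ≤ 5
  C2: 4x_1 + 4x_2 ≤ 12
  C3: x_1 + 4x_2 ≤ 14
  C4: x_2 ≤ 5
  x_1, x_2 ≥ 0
Each vertex is the intersection of two constraint boundaries that also satisfies all remaining constraints:
  x_1 = 0 and x_2 = 0 → (0, 0)
  4x_1 + 4x_2 = 12 and x_2 = 0 → (3, 0)
  4x_1 + 4x_2 = 12 and x_1 = 0 → (0, 3)

Vertices: (0, 0), (3, 0), (0, 3)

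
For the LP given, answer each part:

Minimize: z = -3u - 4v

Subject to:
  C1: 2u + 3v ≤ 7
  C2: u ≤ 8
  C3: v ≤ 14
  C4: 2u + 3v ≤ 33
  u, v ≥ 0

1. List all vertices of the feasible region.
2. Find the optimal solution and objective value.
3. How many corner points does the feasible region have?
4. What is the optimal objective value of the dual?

1. (0, 0), (3.5, 0), (0, 2.333)
2. u = 3.5, v = 0, z = -10.5
3. 3
4. -10.5 (by strong duality, equal to the primal optimum)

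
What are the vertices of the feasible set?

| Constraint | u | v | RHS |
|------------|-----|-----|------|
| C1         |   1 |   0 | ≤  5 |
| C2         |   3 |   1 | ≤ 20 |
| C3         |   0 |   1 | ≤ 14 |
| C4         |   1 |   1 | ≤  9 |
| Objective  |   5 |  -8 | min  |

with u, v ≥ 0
Each vertex is the intersection of two constraint boundaries that also satisfies all remaining constraints:
  u = 0 and v = 0 → (0, 0)
  u = 5 and v = 0 → (5, 0)
  u = 5 and u + v = 9 → (5, 4)
  u + v = 9 and u = 0 → (0, 9)

Vertices: (0, 0), (5, 0), (5, 4), (0, 9)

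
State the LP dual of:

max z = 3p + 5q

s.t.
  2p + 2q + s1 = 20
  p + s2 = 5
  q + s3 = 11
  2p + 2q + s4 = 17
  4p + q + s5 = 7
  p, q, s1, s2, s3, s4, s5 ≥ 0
Minimize: z = 20y1 + 5y2 + 11y3 + 17y4 + 7y5

Subject to:
  C1: -2y1 - y2 - 2y4 - 4y5 ≤ -3
  C2: -2y1 - y3 - 2y4 - y5 ≤ -5
  y1, y2, y3, y4, y5 ≥ 0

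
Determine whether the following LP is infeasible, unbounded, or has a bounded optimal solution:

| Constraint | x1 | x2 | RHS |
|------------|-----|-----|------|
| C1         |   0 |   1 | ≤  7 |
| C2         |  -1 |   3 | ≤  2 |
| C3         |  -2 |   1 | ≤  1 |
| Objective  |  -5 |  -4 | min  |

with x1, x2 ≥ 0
Feasible point: (0, 0) satisfies every constraint, so the LP is feasible.
Direction d = (1, 0): for each constraint row a, a·d ≤ 0 —
  (0)(1) + (1)(0) = 0 ≤ 0
  (-1)(1) + (3)(0) = -1 ≤ 0
  (-2)(1) + (1)(0) = -2 ≤ 0
and d ≥ 0, so (0, 0) + t·d stays feasible for every t ≥ 0. Along this ray z = -5x1 - 4x2 changes by -5 per unit t, so z → −∞.

Unbounded — the objective can decrease without bound over the feasible region.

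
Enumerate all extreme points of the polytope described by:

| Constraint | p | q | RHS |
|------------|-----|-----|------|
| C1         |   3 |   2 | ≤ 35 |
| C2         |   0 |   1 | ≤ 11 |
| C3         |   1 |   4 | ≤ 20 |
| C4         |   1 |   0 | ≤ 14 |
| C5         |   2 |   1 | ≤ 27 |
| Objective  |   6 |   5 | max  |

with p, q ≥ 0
Each vertex is the intersection of two constraint boundaries that also satisfies all remaining constraints:
  p = 0 and q = 0 → (0, 0)
  3p + 2q = 35 and q = 0 → (11.67, 0)
  3p + 2q = 35 and p + 4q = 20 → (10, 2.5)
  p + 4q = 20 and p = 0 → (0, 5)

Vertices: (0, 0), (11.67, 0), (10, 2.5), (0, 5)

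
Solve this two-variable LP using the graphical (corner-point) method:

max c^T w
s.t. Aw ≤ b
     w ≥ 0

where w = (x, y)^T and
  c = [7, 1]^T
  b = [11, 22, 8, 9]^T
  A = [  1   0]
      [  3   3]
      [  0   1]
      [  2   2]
Each vertex is the intersection of two constraint boundaries that also satisfies all remaining constraints:
  x = 0 and y = 0 → (0, 0)
  2x + 2y = 9 and y = 0 → (4.5, 0)
  2x + 2y = 9 and x = 0 → (0, 4.5)

Evaluating z = 7x + y at each vertex:
  (0, 0): z = 0
  (4.5, 0): z = 31.5
  (0, 4.5): z = 4.5

The maximum is at (4.5, 0) with z = 31.5.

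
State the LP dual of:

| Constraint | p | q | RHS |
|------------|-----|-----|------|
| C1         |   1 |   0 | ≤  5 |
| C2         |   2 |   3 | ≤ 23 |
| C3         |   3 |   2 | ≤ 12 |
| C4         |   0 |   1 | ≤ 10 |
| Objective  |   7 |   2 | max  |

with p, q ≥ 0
Minimize: z = 5y1 + 23y2 + 12y3 + 10y4

Subject to:
  C1: -y1 - 2y2 - 3y3 ≤ -7
  C2: -3y2 - 2y3 - y4 ≤ -2
  y1, y2, y3, y4 ≥ 0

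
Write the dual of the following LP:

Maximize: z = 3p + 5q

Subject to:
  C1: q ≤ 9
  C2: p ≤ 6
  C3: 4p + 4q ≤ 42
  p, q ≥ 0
Minimize: z = 9y1 + 6y2 + 42y3

Subject to:
  C1: -y2 - 4y3 ≤ -3
  C2: -y1 - 4y3 ≤ -5
  y1, y2, y3 ≥ 0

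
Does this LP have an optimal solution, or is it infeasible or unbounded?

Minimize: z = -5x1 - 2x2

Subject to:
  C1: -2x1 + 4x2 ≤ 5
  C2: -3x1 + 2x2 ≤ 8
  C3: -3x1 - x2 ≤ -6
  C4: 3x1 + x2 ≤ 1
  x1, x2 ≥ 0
C4 requires 3x1 + x2 ≤ 1, while C3 (-3x1 - x2 ≤ -6) is equivalent to 3x1 + x2 ≥ 6. Together they would need 6 ≤ 3x1 + x2 ≤ 1, which is impossible since 6 > 1. No point satisfies all constraints.

Infeasible — the constraint set is empty.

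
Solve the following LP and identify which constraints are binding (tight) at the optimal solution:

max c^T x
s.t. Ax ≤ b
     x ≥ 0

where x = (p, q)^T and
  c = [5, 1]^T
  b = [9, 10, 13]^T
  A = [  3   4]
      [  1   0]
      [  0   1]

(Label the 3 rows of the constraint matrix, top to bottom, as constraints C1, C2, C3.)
Optimal: p = 3, q = 0
Slack at optimum:
  C1: slack = 0 (binding)
  C2: slack = 7
  C3: slack = 13
  p ≥ 0: p = 3
  q ≥ 0: q = 0 (binding)
Binding constraints: C1, q ≥ 0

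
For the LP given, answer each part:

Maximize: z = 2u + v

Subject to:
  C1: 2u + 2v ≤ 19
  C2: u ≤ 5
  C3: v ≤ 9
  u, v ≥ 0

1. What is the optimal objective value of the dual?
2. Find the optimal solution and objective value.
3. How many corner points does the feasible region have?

1. 14.5 (by strong duality, equal to the primal optimum)
2. u = 5, v = 4.5, z = 14.5
3. 5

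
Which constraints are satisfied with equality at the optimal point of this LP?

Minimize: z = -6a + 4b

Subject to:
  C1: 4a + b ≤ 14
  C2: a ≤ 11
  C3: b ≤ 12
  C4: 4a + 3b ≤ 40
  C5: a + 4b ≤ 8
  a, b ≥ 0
Optimal: a = 3.5, b = 0
Slack at optimum:
  C1: slack = 0 (binding)
  C2: slack = 7.5
  C3: slack = 12
  C4: slack = 26
  C5: slack = 4.5
  a ≥ 0: a = 3.5
  b ≥ 0: b = 0 (binding)
Binding constraints: C1, b ≥ 0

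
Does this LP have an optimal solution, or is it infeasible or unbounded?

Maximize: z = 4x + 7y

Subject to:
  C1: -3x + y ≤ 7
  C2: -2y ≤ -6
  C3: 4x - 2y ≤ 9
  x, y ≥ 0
Feasible point: (0, 3) satisfies every constraint, so the LP is feasible.
Direction d = (1, 3): for each constraint row a, a·d ≤ 0 —
  (-3)(1) + (1)(3) = 0 ≤ 0
  (0)(1) + (-2)(3) = -6 ≤ 0
  (4)(1) + (-2)(3) = -2 ≤ 0
and d ≥ 0, so (0, 3) + t·d stays feasible for every t ≥ 0. Along this ray z = 4x + 7y changes by 25 per unit t, so z → +∞.

Unbounded — the objective can increase without bound over the feasible region.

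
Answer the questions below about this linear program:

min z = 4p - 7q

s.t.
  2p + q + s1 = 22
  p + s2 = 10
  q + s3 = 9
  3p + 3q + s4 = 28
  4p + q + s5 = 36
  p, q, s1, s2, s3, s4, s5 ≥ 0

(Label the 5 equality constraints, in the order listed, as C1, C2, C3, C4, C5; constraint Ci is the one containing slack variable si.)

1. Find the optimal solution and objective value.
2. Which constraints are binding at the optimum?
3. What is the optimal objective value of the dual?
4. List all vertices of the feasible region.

1. p = 0, q = 9, z = -63
2. C3, p ≥ 0
3. -63 (by strong duality, equal to the primal optimum)
4. (0, 0), (9, 0), (8.889, 0.4444), (0.3333, 9), (0, 9)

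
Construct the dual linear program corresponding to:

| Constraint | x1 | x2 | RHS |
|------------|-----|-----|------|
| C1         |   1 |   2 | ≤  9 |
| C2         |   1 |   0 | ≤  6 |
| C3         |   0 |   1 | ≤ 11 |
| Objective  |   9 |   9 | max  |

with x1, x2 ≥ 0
Minimize: z = 9y1 + 6y2 + 11y3

Subject to:
  C1: -y1 - y2 ≤ -9
  C2: -2y1 - y3 ≤ -9
  y1, y2, y3 ≥ 0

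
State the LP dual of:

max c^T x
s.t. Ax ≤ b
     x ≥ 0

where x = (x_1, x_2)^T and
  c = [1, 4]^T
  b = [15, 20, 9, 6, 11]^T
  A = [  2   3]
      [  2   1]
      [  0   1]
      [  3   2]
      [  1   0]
Minimize: z = 15y1 + 20y2 + 9y3 + 6y4 + 11y5

Subject to:
  C1: -2y1 - 2y2 - 3y4 - y5 ≤ -1
  C2: -3y1 - y2 - y3 - 2y4 ≤ -4
  y1, y2, y3, y4, y5 ≥ 0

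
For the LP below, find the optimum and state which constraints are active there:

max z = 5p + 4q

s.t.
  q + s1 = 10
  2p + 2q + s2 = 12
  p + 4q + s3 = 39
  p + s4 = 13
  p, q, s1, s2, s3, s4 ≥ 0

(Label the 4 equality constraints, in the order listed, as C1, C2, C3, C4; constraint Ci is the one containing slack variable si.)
Optimal: p = 6, q = 0
Binding: C2, q ≥ 0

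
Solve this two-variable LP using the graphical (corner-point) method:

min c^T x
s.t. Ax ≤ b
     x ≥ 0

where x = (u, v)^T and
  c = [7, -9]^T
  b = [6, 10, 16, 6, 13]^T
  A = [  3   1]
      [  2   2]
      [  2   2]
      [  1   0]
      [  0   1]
u = 0, v = 5, z = -45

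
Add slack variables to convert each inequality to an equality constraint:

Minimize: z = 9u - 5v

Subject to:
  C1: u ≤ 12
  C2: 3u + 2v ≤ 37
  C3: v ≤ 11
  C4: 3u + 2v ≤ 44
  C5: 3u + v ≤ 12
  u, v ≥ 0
min z = 9u - 5v

s.t.
  u + s1 = 12
  3u + 2v + s2 = 37
  v + s3 = 11
  3u + 2v + s4 = 44
  3u + v + s5 = 12
  u, v, s1, s2, s3, s4, s5 ≥ 0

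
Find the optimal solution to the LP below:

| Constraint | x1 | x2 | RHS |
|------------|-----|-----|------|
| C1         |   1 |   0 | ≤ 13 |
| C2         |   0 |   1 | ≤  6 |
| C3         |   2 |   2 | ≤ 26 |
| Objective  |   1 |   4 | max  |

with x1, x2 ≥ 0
Each vertex is the intersection of two constraint boundaries that also satisfies all remaining constraints:
  x1 = 0 and x2 = 0 → (0, 0)
  x1 = 13 and 2x1 + 2x2 = 26 → (13, 0)
  x2 = 6 and 2x1 + 2x2 = 26 → (7, 6)
  x2 = 6 and x1 = 0 → (0, 6)

Evaluating z = x1 + 4x2 at each vertex:
  (0, 0): z = 0
  (13, 0): z = 13
  (7, 6): z = 31
  (0, 6): z = 24

The maximum is at (7, 6) with z = 31.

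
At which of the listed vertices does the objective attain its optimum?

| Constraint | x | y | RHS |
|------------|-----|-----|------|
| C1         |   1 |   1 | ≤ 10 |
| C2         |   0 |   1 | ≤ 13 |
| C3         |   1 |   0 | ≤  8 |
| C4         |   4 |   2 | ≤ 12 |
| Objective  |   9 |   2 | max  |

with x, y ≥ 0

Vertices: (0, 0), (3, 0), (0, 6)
(3, 0) with z = 27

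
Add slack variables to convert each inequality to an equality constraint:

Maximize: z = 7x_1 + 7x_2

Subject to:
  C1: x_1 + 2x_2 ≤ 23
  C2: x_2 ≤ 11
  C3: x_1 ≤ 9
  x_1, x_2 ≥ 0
max z = 7x_1 + 7x_2

s.t.
  x_1 + 2x_2 + s1 = 23
  x_2 + s2 = 11
  x_1 + s3 = 9
  x_1, x_2, s1, s2, s3 ≥ 0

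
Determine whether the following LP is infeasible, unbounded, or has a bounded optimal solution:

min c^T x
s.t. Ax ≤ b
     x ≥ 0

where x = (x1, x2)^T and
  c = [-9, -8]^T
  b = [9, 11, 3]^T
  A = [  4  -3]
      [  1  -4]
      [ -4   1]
Feasible point: (0, 0) satisfies every constraint, so the LP is feasible.
Direction d = (3, 4): for each constraint row a, a·d ≤ 0 —
  (4)(3) + (-3)(4) = 0 ≤ 0
  (1)(3) + (-4)(4) = -13 ≤ 0
  (-4)(3) + (1)(4) = -8 ≤ 0
and d ≥ 0, so (0, 0) + t·d stays feasible for every t ≥ 0. Along this ray z = -9x1 - 8x2 changes by -59 per unit t, so z → −∞.

Unbounded: there is a feasible ray along which z → −∞.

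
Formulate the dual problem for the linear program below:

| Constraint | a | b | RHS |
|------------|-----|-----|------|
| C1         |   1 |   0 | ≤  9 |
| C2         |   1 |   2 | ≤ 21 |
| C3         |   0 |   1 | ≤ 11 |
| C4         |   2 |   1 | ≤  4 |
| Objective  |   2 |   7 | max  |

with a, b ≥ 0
Minimize: z = 9y1 + 21y2 + 11y3 + 4y4

Subject to:
  C1: -y1 - y2 - 2y4 ≤ -2
  C2: -2y2 - y3 - y4 ≤ -7
  y1, y2, y3, y4 ≥ 0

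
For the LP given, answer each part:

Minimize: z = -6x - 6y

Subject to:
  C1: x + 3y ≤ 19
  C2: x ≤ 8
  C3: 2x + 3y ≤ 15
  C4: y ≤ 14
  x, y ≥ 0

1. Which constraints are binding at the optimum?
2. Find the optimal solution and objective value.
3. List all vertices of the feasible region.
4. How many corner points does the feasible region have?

1. C3, y ≥ 0
2. x = 7.5, y = 0, z = -45
3. (0, 0), (7.5, 0), (0, 5)
4. 3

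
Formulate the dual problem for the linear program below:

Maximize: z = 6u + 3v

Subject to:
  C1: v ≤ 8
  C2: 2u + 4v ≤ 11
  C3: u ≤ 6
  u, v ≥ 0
Minimize: z = 8y1 + 11y2 + 6y3

Subject to:
  C1: -2y2 - y3 ≤ -6
  C2: -y1 - 4y2 ≤ -3
  y1, y2, y3 ≥ 0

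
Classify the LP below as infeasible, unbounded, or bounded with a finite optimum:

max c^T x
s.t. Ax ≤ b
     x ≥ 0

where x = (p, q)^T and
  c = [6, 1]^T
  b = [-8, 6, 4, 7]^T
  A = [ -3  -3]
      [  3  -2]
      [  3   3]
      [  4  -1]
One constraint requires 3p + 3q ≤ 4, while the constraint -3p - 3q ≤ -8 is equivalent to 3p + 3q ≥ 8. Together they would need 8 ≤ 3p + 3q ≤ 4, which is impossible since 8 > 4. No point satisfies all constraints.

Infeasible: no point satisfies all constraints simultaneously.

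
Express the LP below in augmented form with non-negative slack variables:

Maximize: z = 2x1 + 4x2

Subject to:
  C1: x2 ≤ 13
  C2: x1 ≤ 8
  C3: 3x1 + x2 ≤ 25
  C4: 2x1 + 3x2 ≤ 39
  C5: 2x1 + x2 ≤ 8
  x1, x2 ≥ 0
max z = 2x1 + 4x2

s.t.
  x2 + s1 = 13
  x1 + s2 = 8
  3x1 + x2 + s3 = 25
  2x1 + 3x2 + s4 = 39
  2x1 + x2 + s5 = 8
  x1, x2, s1, s2, s3, s4, s5 ≥ 0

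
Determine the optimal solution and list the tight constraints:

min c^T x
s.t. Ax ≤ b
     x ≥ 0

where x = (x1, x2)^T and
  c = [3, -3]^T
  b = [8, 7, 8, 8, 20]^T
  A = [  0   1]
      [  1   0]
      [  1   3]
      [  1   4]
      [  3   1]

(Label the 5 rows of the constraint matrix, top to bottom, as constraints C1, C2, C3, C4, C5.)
Optimal: x1 = 0, x2 = 2
Binding: C4, x1 ≥ 0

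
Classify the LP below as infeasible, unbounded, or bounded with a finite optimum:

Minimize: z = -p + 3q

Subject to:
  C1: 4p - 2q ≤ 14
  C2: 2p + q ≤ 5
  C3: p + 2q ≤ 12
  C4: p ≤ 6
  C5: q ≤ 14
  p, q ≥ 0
The point (2.5, 0) satisfies every constraint, so the LP is feasible; the constraints give p ≤ 6 and q ≤ 14, which with p, q ≥ 0 keep the feasible region inside a bounded box. A feasible, bounded LP attains a finite optimum at a vertex.

Feasible with finite optimum z* = -2.5 at (2.5, 0).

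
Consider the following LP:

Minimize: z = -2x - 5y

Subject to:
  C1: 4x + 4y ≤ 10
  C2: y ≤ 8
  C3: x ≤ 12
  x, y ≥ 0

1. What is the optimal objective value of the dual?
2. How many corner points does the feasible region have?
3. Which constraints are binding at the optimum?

1. -12.5 (by strong duality, equal to the primal optimum)
2. 3
3. C1, x ≥ 0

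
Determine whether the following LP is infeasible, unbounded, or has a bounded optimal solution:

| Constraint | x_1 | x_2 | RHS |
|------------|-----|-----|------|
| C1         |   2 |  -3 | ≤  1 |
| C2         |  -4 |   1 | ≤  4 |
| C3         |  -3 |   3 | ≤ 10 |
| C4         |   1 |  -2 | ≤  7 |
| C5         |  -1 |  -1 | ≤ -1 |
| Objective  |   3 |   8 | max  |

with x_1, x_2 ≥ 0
Feasible point: (0, 1) satisfies every constraint, so the LP is feasible.
Direction d = (1, 1): for each constraint row a, a·d ≤ 0 —
  (2)(1) + (-3)(1) = -1 ≤ 0
  (-4)(1) + (1)(1) = -3 ≤ 0
  (-3)(1) + (3)(1) = 0 ≤ 0
  (1)(1) + (-2)(1) = -1 ≤ 0
  (-1)(1) + (-1)(1) = -2 ≤ 0
and d ≥ 0, so (0, 1) + t·d stays feasible for every t ≥ 0. Along this ray z = 3x_1 + 8x_2 changes by 11 per unit t, so z → +∞.

The LP is unbounded; z can be made arbitrarily large.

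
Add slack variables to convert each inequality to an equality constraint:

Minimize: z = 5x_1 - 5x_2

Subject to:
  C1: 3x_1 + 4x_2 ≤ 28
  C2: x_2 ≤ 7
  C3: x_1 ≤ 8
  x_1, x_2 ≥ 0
min z = 5x_1 - 5x_2

s.t.
  3x_1 + 4x_2 + s1 = 28
  x_2 + s2 = 7
  x_1 + s3 = 8
  x_1, x_2, s1, s2, s3 ≥ 0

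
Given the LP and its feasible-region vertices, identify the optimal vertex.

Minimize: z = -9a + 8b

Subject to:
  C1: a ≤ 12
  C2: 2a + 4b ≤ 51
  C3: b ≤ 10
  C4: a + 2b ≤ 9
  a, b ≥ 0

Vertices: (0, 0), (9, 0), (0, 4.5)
Evaluating z = -9a + 8b at each vertex:
  (0, 0): z = 0
  (9, 0): z = -81
  (0, 4.5): z = 36

The smallest value is z = -81, attained at (9, 0).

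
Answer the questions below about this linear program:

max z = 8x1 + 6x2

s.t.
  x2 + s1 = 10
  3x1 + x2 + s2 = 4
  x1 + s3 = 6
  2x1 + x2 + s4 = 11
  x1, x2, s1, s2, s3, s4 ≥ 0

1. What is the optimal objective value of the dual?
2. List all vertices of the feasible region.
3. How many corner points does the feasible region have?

1. 24 (by strong duality, equal to the primal optimum)
2. (0, 0), (1.333, 0), (0, 4)
3. 3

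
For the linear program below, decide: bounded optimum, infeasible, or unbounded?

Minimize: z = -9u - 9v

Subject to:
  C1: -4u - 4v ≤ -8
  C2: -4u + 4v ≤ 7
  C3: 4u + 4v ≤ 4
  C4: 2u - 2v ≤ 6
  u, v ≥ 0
C3 requires 4u + 4v ≤ 4, while C1 (-4u - 4v ≤ -8) is equivalent to 4u + 4v ≥ 8. Together they would need 8 ≤ 4u + 4v ≤ 4, which is impossible since 8 > 4. No point satisfies all constraints.

Infeasible: no point satisfies all constraints simultaneously.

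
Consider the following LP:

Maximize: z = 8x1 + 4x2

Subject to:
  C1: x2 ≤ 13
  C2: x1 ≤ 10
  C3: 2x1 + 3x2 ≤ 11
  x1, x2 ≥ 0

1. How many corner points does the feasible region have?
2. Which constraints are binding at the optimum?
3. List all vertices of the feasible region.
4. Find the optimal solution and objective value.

1. 3
2. C3, x2 ≥ 0
3. (0, 0), (5.5, 0), (0, 3.667)
4. x1 = 5.5, x2 = 0, z = 44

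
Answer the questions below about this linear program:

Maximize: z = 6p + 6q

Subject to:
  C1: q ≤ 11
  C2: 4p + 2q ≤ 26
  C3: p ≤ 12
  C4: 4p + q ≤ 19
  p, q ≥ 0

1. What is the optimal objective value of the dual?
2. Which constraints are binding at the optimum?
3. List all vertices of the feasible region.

1. 72 (by strong duality, equal to the primal optimum)
2. C1, C2
3. (0, 0), (4.75, 0), (3, 7), (1, 11), (0, 11)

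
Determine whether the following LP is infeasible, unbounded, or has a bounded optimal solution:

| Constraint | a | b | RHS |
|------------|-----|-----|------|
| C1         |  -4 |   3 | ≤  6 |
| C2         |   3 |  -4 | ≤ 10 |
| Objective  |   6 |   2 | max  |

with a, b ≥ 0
Feasible point: (0, 0) satisfies every constraint, so the LP is feasible.
Direction d = (1, 1): for each constraint row a, a·d ≤ 0 —
  (-4)(1) + (3)(1) = -1 ≤ 0
  (3)(1) + (-4)(1) = -1 ≤ 0
and d ≥ 0, so (0, 0) + t·d stays feasible for every t ≥ 0. Along this ray z = 6a + 2b changes by 8 per unit t, so z → +∞.

Unbounded: there is a feasible ray along which z → +∞.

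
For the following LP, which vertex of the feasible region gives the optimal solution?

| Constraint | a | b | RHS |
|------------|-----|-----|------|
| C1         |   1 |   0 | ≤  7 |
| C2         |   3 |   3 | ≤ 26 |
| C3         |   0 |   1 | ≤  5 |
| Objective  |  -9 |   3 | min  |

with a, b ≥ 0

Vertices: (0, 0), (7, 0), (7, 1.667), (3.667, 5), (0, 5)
Evaluating z = -9a + 3b at each vertex:
  (0, 0): z = 0
  (7, 0): z = -63
  (7, 1.667): z = -58
  (3.667, 5): z = -18
  (0, 5): z = 15

The smallest value is z = -63, attained at (7, 0).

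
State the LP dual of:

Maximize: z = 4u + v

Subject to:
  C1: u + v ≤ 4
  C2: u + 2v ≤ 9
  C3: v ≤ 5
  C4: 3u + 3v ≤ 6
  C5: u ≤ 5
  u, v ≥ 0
Minimize: z = 4y1 + 9y2 + 5y3 + 6y4 + 5y5

Subject to:
  C1: -y1 - y2 - 3y4 - y5 ≤ -4
  C2: -y1 - 2y2 - y3 - 3y4 ≤ -1
  y1, y2, y3, y4, y5 ≥ 0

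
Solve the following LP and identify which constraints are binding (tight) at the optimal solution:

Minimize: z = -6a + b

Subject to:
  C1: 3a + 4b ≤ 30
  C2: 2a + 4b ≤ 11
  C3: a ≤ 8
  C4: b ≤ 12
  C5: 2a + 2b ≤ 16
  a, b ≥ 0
Optimal: a = 5.5, b = 0
Slack at optimum:
  C1: slack = 13.5
  C2: slack = 0 (binding)
  C3: slack = 2.5
  C4: slack = 12
  C5: slack = 5
  a ≥ 0: a = 5.5
  b ≥ 0: b = 0 (binding)
Binding constraints: C2, b ≥ 0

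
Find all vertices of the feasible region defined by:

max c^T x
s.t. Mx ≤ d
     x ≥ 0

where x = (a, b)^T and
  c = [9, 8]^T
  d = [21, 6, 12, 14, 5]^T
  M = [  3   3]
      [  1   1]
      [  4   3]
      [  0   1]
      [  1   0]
Each vertex is the intersection of two constraint boundaries that also satisfies all remaining constraints:
  a = 0 and b = 0 → (0, 0)
  4a + 3b = 12 and b = 0 → (3, 0)
  4a + 3b = 12 and a = 0 → (0, 4)

Vertices: (0, 0), (3, 0), (0, 4)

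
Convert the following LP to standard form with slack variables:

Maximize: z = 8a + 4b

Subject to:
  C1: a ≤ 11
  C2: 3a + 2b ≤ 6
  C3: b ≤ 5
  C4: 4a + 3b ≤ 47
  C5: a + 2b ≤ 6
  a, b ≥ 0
max z = 8a + 4b

s.t.
  a + s1 = 11
  3a + 2b + s2 = 6
  b + s3 = 5
  4a + 3b + s4 = 47
  a + 2b + s5 = 6
  a, b, s1, s2, s3, s4, s5 ≥ 0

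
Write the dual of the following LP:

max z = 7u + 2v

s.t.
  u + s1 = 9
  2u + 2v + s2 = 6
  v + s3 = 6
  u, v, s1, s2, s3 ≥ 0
Minimize: z = 9y1 + 6y2 + 6y3

Subject to:
  C1: -y1 - 2y2 ≤ -7
  C2: -2y2 - y3 ≤ -2
  y1, y2, y3 ≥ 0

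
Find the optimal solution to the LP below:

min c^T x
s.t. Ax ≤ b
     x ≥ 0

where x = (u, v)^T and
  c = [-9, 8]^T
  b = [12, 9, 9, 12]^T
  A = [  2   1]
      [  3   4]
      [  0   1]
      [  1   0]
u = 3, v = 0, z = -27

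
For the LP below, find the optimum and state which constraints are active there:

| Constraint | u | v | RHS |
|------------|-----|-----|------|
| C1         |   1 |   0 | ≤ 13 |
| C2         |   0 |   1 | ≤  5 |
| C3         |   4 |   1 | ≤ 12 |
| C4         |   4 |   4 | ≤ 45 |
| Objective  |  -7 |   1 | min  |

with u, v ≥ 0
Optimal: u = 3, v = 0
Slack at optimum:
  C1: slack = 10
  C2: slack = 5
  C3: slack = 0 (binding)
  C4: slack = 33
  u ≥ 0: u = 3
  v ≥ 0: v = 0 (binding)
Binding constraints: C3, v ≥ 0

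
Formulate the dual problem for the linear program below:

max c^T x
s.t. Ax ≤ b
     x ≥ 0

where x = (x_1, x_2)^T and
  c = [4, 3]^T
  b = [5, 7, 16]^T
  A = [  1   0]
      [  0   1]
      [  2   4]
Minimize: z = 5y1 + 7y2 + 16y3

Subject to:
  C1: -y1 - 2y3 ≤ -4
  C2: -y2 - 4y3 ≤ -3
  y1, y2, y3 ≥ 0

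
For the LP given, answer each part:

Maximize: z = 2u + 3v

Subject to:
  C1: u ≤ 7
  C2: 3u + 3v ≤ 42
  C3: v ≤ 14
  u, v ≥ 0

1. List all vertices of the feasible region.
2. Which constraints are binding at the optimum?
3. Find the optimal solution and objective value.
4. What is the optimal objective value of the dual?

1. (0, 0), (7, 0), (7, 7), (0, 14)
2. C2, C3, u ≥ 0
3. u = 0, v = 14, z = 42
4. 42 (by strong duality, equal to the primal optimum)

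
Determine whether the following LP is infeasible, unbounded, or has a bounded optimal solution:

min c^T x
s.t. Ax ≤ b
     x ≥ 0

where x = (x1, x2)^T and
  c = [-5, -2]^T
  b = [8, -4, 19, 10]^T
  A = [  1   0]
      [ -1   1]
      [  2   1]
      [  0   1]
The point (8, 3) satisfies every constraint, so the LP is feasible; the constraints give x1 ≤ 8 and x2 ≤ 10, which with x1, x2 ≥ 0 keep the feasible region inside a bounded box. A feasible, bounded LP attains a finite optimum at a vertex.

Bounded optimum: z* = -46 at (8, 3).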